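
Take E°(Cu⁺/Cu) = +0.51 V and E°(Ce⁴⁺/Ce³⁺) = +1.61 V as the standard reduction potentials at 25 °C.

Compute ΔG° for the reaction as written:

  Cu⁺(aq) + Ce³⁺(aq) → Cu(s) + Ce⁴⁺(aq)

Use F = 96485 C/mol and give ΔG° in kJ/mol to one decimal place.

As written, Cu⁺/Cu is reduced (cathode) and Ce⁴⁺/Ce³⁺ is oxidised (anode), so E°cell = (+0.51) − (+1.61) = -1.10 V.
Balancing electrons gives n = 1.
ΔG° = −nFE° = −(1)(96485)(-1.10) = 106,134 J = +106.1 kJ/mol.

+106.1 kJ/mol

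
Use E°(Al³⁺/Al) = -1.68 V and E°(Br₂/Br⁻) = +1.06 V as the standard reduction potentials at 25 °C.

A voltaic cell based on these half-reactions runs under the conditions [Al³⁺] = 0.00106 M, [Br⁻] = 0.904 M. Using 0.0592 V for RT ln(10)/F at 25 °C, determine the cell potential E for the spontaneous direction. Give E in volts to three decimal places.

Br₂/Br⁻ is the cathode (higher E°), Al³⁺/Al the anode: E°cell = +1.06 − (-1.68) = +2.74 V, n = 6.
Overall: 3 Br₂(l) + 2 Al(s) → 6 Br⁻(aq) + 2 Al³⁺(aq)
Q = [Br⁻]^6·[Al³⁺]^2; log Q = -6.212.
E = E° − (0.0592/n) log Q = +2.74 − (0.0592/6)(-6.212) = +2.801 V.

+2.801 V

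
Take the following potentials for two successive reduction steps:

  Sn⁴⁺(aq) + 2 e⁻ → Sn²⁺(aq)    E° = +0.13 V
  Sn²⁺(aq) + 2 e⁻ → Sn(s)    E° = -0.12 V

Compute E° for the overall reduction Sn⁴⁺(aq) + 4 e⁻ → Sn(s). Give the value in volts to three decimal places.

+0.005 V

Standard free energies of sequential steps add: ΔG°₃ = ΔG°₁ + ΔG°₂, so n₃E°₃ = n₁E°₁ + n₂E°₂.
E°₃ = (2×+0.13 + 2×-0.12) / 4 = (+0.020) / 4 = +0.005 V.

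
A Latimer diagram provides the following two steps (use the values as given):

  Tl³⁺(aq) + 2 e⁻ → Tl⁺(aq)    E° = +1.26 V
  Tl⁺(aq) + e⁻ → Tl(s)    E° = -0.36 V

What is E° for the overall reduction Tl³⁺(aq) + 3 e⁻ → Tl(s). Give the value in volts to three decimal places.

Standard free energies of sequential steps add: ΔG°₃ = ΔG°₁ + ΔG°₂, so n₃E°₃ = n₁E°₁ + n₂E°₂.
E°₃ = (2×+1.26 + 1×-0.36) / 3 = (+2.160) / 3 = +0.720 V.

+0.720 V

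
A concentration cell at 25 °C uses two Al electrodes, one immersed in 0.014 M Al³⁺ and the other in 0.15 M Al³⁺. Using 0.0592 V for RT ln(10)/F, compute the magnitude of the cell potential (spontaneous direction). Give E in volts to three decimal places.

+0.020 V

For a concentration cell E°cell = 0. The 0.15 M side is the cathode (reduction is favoured where [Al³⁺] is higher).
With n = 3, E = −(0.0592/3) log([Al³⁺]ₐₙ/[Al³⁺]꜀ₐₜ) = −(0.0592/3) log(0.014/0.15) = −(0.0592/3)(-1.030) = +0.020 V.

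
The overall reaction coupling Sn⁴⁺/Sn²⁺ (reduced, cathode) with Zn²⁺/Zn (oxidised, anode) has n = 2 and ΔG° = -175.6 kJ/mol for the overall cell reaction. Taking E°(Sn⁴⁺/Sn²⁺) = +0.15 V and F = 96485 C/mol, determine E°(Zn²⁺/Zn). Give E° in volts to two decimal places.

E°cell = −ΔG°/(nF) = −(-175.6×10³)/((2)(96485)) = +0.910 V.
Since Sn⁴⁺/Sn²⁺ is the cathode and Zn²⁺/Zn the anode, E°cell = E°(Sn⁴⁺/Sn²⁺) − E°(Zn²⁺/Zn).
So E°(Zn²⁺/Zn) = E°(Sn⁴⁺/Sn²⁺) − E°cell = (+0.15) − (+0.910) = -0.76 V.

-0.76 V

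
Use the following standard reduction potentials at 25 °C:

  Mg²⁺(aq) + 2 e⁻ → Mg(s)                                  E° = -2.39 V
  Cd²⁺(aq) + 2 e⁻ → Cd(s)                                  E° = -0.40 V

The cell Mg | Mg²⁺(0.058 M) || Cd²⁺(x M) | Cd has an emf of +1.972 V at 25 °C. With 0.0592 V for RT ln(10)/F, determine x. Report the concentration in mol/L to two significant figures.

Cd²⁺/Cd is the cathode, Mg²⁺/Mg the anode: E°cell = +1.99 V, n = 2.
Overall reaction: Cd²⁺(aq) + Mg(s) → Cd(s) + Mg²⁺(aq); Q = [Mg²⁺]^1/[Cd²⁺]^1.
From E = E° − (0.0592/n) log Q: log Q = (E° − E)·n/0.0592 = (+1.99 − (+1.972))·2/0.0592 = 0.6081.
So 1·log[Cd²⁺] = 1·log(0.058) − log Q = -1.2366 − (0.6081) = -1.8447; [Cd²⁺] = 10^(-1.8447) ≈ 0.014 M.

0.014 M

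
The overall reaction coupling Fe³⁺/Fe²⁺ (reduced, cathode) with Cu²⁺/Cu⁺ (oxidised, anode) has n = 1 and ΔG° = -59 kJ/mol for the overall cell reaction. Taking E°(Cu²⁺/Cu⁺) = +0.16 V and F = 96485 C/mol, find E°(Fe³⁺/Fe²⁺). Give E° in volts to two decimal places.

+0.77 V

E°cell = −ΔG°/(nF) = −(-59×10³)/((1)(96485)) = +0.611 V.
Since Fe³⁺/Fe²⁺ is the cathode and Cu²⁺/Cu⁺ the anode, E°cell = E°(Fe³⁺/Fe²⁺) − E°(Cu²⁺/Cu⁺).
So E°(Fe³⁺/Fe²⁺) = E°cell + E°(Cu²⁺/Cu⁺) = +0.611 + (+0.16) = +0.77 V.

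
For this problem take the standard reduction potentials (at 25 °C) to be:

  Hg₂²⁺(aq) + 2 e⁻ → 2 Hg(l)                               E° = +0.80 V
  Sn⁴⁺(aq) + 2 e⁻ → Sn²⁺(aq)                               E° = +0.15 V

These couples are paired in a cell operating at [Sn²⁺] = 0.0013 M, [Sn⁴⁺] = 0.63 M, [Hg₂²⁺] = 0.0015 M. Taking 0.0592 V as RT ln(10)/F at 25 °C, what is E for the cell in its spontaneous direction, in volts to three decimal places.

+0.487 V

Hg₂²⁺/Hg is the cathode (higher E°), Sn⁴⁺/Sn²⁺ the anode: E°cell = +0.80 − (+0.15) = +0.65 V, n = 2.
Overall: Hg₂²⁺(aq) + Sn²⁺(aq) → 2 Hg(l) + Sn⁴⁺(aq)
Q = [Sn⁴⁺] / ([Hg₂²⁺]·[Sn²⁺]); log Q = 5.509.
E = E° − (0.0592/n) log Q = +0.65 − (0.0592/2)(5.509) = +0.487 V.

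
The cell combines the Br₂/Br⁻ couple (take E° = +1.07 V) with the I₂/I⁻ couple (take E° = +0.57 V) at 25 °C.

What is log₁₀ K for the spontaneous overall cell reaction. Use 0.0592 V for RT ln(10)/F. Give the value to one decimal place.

16.9

Cathode: Br₂/Br⁻; anode: I₂/I⁻. E°cell = +0.50 V, n = 2.
log K = nE°cell / 0.0592 = (2)(+0.50) / 0.0592 = 16.9.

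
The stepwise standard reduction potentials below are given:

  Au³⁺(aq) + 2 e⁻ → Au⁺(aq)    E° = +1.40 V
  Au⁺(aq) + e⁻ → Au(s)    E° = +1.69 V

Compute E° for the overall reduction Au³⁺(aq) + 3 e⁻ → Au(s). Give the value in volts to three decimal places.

+1.497 V

Adding the free-energy changes (−nFE°) of the two steps gives −n₃FE°₃ = −n₁FE°₁ − n₂FE°₂.
E°₃ = (2×+1.40 + 1×+1.69) / 3 = (+4.490) / 3 = +1.497 V.
Simply averaging or adding the two E° values would be wrong; the electron-weighted sum is required.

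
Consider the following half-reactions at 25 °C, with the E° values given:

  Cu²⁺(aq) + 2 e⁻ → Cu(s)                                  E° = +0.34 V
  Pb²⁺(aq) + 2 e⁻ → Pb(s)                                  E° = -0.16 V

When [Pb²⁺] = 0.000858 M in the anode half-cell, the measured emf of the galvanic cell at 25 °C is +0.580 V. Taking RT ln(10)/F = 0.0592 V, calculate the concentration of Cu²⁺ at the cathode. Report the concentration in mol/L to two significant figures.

Cu²⁺/Cu is the cathode, Pb²⁺/Pb the anode: E°cell = +0.50 V, n = 2.
Overall reaction: Cu²⁺(aq) + Pb(s) → Cu(s) + Pb²⁺(aq); Q = [Pb²⁺]^1/[Cu²⁺]^1.
From E = E° − (0.0592/n) log Q: log Q = (E° − E)·n/0.0592 = (+0.50 − (+0.580))·2/0.0592 = -2.7027.
So 1·log[Cu²⁺] = 1·log(0.000858) − log Q = -3.0665 − (-2.7027) = -0.3638; [Cu²⁺] = 10^(-0.3638) ≈ 0.43 M.

0.43 M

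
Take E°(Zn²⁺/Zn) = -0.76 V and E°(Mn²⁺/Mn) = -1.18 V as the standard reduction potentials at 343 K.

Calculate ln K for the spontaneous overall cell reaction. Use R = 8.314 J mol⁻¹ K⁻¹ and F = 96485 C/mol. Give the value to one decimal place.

Cathode: Zn²⁺/Zn; anode: Mn²⁺/Mn. E°cell = (-0.76) − (-1.18) = +0.42 V, with n = 2.
ΔG° = −nFE° = −RT ln K, so ln K = nFE°/(RT) = (2)(96485)(+0.42) / ((8.314)(343)) = 28.421.

28.4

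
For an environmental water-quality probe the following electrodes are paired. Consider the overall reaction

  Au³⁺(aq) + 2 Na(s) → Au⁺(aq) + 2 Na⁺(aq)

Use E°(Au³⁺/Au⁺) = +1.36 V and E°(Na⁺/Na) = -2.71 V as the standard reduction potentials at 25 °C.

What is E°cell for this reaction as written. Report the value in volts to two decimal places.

The Au³⁺/Au⁺ couple has the higher reduction potential, so it is the cathode; Na⁺/Na is oxidised at the anode.
E°cell = E°(cathode) − E°(anode) = (+1.36) − (-2.71) = +4.07 V.

+4.07 V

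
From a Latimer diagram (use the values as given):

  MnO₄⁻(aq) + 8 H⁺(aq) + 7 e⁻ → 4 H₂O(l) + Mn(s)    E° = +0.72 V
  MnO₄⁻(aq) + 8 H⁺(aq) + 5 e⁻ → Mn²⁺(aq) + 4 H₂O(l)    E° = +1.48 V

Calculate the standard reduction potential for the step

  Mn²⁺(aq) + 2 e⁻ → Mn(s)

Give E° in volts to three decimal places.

-1.180 V

Sequential free energies add, so n₃E°₃ = n₁E°₁ + n₂E°₂.
With n₃ = 7, and the known step contributing 5×(+1.48) V, the unknown satisfies 2·E° = 7×(+0.72) − 5×(+1.48) = -2.360.
E° = -2.360 / 2 = -1.180 V.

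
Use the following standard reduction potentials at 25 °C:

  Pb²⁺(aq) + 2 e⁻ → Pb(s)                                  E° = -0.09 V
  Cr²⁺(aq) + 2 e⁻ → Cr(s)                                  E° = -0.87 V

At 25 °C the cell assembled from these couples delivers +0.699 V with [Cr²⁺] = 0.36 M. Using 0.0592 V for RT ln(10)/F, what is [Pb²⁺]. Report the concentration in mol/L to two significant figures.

Pb²⁺/Pb is the cathode, Cr²⁺/Cr the anode: E°cell = +0.78 V, n = 2.
Overall reaction: Pb²⁺(aq) + Cr(s) → Pb(s) + Cr²⁺(aq); Q = [Cr²⁺]^1/[Pb²⁺]^1.
From E = E° − (0.0592/n) log Q: log Q = (E° − E)·n/0.0592 = (+0.78 − (+0.699))·2/0.0592 = 2.7365.
So 1·log[Pb²⁺] = 1·log(0.36) − log Q = -0.4437 − (2.7365) = -3.1802; [Pb²⁺] = 10^(-3.1802) ≈ 0.00066 M.

0.00066 M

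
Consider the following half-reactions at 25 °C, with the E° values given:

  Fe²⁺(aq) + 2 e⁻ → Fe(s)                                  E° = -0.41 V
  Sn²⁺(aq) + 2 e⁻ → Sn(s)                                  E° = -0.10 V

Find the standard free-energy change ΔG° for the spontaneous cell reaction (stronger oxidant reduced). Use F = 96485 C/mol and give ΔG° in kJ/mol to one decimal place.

Sn²⁺/Sn (E° = -0.10 V) is the cathode; Fe²⁺/Fe (E° = -0.41 V) is the anode, so E°cell = +0.31 V.
Balancing electrons gives n = 2 (lcm of 2 and 2).
ΔG° = −nFE° = −(2)(96485)(+0.31) = -59,821 J = -59.8 kJ/mol.

-59.8 kJ/mol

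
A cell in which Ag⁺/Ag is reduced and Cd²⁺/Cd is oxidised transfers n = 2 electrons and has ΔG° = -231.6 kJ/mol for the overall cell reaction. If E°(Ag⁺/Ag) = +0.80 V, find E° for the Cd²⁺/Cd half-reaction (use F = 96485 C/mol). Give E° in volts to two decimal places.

E°cell = −ΔG°/(nF) = −(-231.6×10³)/((2)(96485)) = +1.200 V.
Since Ag⁺/Ag is the cathode and Cd²⁺/Cd the anode, E°cell = E°(Ag⁺/Ag) − E°(Cd²⁺/Cd).
So E°(Cd²⁺/Cd) = E°(Ag⁺/Ag) − E°cell = (+0.80) − (+1.200) = -0.40 V.

-0.40 V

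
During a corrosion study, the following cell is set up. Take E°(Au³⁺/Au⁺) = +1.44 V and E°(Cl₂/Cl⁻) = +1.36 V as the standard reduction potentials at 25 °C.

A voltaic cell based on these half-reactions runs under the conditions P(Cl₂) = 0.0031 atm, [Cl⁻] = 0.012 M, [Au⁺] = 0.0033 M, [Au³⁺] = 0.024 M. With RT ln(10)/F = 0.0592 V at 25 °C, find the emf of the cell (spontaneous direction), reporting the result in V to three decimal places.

+0.066 V

Au³⁺/Au⁺ is the cathode (higher E°), Cl₂/Cl⁻ the anode: E°cell = +1.44 − (+1.36) = +0.08 V, n = 2.
Overall: Au³⁺(aq) + 2 Cl⁻(aq) → Au⁺(aq) + Cl₂(g)
Q = [Au⁺]·P(Cl₂) / ([Au³⁺]·[Cl⁻]^2); log Q = 0.471.
E = E° − (0.0592/n) log Q = +0.08 − (0.0592/2)(0.471) = +0.066 V.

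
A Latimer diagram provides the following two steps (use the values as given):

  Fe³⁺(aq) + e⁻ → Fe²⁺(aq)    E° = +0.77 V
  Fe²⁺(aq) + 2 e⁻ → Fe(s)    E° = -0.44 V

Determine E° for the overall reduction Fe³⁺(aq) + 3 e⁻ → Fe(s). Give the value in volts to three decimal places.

-0.037 V

Since ΔG° = −nFE° is additive over sequential reductions, n₃E°₃ = n₁E°₁ + n₂E°₂.
E°₃ = (1×+0.77 + 2×-0.44) / 3 = (-0.110) / 3 = -0.037 V.
Simply averaging or adding the two E° values would be wrong; the electron-weighted sum is required.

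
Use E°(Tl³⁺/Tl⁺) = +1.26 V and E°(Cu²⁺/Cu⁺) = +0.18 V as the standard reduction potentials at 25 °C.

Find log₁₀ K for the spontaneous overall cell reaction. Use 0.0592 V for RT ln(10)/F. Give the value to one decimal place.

Cathode: Tl³⁺/Tl⁺; anode: Cu²⁺/Cu⁺. E°cell = +1.08 V, n = 2.
log K = nE°cell / 0.0592 = (2)(+1.08) / 0.0592 = 36.5.

36.5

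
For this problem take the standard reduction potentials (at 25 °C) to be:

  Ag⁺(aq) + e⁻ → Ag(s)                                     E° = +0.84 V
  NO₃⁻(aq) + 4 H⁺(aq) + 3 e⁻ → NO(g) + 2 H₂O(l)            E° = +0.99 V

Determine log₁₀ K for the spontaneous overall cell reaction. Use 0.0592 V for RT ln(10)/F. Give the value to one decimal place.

Cathode: NO₃⁻/NO; anode: Ag⁺/Ag. E°cell = +0.15 V, n = 3.
log K = nE°cell / 0.0592 = (3)(+0.15) / 0.0592 = 7.6.

7.6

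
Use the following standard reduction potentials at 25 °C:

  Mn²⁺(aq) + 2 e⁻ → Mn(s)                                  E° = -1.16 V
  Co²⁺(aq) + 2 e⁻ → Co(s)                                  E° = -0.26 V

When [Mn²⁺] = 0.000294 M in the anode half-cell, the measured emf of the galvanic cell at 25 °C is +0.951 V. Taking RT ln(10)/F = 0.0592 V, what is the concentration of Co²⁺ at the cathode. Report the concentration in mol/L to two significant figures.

Co²⁺/Co is the cathode, Mn²⁺/Mn the anode: E°cell = +0.90 V, n = 2.
Overall reaction: Co²⁺(aq) + Mn(s) → Co(s) + Mn²⁺(aq); Q = [Mn²⁺]^1/[Co²⁺]^1.
From E = E° − (0.0592/n) log Q: log Q = (E° − E)·n/0.0592 = (+0.90 − (+0.951))·2/0.0592 = -1.7230.
So 1·log[Co²⁺] = 1·log(0.000294) − log Q = -3.5317 − (-1.7230) = -1.8087; [Co²⁺] = 10^(-1.8087) ≈ 0.016 M.

0.016 M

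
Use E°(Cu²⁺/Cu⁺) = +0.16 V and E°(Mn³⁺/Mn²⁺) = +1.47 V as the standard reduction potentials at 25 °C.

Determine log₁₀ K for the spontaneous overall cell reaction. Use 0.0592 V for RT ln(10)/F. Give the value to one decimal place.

Cathode: Mn³⁺/Mn²⁺; anode: Cu²⁺/Cu⁺. E°cell = +1.31 V, n = 1.
log K = nE°cell / 0.0592 = (1)(+1.31) / 0.0592 = 22.1.

22.1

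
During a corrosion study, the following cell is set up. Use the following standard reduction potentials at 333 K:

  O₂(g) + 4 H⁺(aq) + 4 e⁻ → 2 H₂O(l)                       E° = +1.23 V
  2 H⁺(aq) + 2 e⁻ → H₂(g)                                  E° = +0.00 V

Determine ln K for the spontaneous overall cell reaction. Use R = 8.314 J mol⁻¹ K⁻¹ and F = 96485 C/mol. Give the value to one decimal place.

Cathode: O₂/H₂O; anode: H⁺/H₂. E°cell = (+1.23) − (+0.00) = +1.23 V, with n = 4.
ΔG° = −nFE° = −RT ln K, so ln K = nFE°/(RT) = (4)(96485)(+1.23) / ((8.314)(333)) = 171.463.

171.5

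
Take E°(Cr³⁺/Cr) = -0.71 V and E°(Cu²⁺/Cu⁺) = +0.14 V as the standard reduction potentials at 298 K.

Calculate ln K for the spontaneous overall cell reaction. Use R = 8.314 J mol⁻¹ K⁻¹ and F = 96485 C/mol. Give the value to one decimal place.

Cathode: Cu²⁺/Cu⁺; anode: Cr³⁺/Cr. E°cell = (+0.14) − (-0.71) = +0.85 V, with n = 3.
ΔG° = −nFE° = −RT ln K, so ln K = nFE°/(RT) = (3)(96485)(+0.85) / ((8.314)(298)) = 99.306.

99.3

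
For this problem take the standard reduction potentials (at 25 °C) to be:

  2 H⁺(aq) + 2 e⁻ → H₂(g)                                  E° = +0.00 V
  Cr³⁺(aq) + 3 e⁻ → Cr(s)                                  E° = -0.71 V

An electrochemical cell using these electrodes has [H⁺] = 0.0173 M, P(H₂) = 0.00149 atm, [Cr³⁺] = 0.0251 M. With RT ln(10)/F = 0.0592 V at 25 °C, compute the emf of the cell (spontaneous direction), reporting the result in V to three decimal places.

H⁺/H₂ is the cathode (higher E°), Cr³⁺/Cr the anode: E°cell = +0.00 − (-0.71) = +0.71 V, n = 6.
Overall: 6 H⁺(aq) + 2 Cr(s) → 3 H₂(g) + 2 Cr³⁺(aq)
Q = P(H₂)^3·[Cr³⁺]^2 / ([H⁺]^6); log Q = -1.109.
E = E° − (0.0592/n) log Q = +0.71 − (0.0592/6)(-1.109) = +0.721 V.

+0.721 V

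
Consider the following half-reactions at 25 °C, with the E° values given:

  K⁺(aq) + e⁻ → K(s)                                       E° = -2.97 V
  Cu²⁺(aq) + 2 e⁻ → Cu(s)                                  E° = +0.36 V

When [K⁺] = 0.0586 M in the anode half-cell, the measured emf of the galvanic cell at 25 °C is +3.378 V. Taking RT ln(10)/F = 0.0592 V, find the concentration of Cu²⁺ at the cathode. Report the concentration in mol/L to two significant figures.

Cu²⁺/Cu is the cathode, K⁺/K the anode: E°cell = +3.33 V, n = 2.
Overall reaction: Cu²⁺(aq) + 2 K(s) → Cu(s) + 2 K⁺(aq); Q = [K⁺]^2/[Cu²⁺]^1.
From E = E° − (0.0592/n) log Q: log Q = (E° − E)·n/0.0592 = (+3.33 − (+3.378))·2/0.0592 = -1.6216.
So 1·log[Cu²⁺] = 2·log(0.0586) − log Q = -2.4642 − (-1.6216) = -0.8426; [Cu²⁺] = 10^(-0.8426) ≈ 0.14 M.

0.14 M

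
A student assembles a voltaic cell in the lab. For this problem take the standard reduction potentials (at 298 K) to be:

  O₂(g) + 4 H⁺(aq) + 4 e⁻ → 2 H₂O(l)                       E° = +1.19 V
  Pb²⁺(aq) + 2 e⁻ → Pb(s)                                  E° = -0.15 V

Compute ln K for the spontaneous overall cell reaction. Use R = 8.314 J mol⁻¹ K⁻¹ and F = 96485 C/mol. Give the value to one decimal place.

Cathode: O₂/H₂O; anode: Pb²⁺/Pb. E°cell = (+1.19) − (-0.15) = +1.34 V, with n = 4.
ΔG° = −nFE° = −RT ln K, so ln K = nFE°/(RT) = (4)(96485)(+1.34) / ((8.314)(298)) = 208.736.

208.7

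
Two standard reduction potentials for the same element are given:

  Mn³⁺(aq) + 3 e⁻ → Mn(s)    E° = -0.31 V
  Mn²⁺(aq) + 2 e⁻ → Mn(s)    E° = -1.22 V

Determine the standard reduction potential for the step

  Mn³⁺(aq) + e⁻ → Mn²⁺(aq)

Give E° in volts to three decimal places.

+1.510 V

Sequential free energies add, so n₃E°₃ = n₁E°₁ + n₂E°₂.
With n₃ = 3, and the known step contributing 2×(-1.22) V, the unknown satisfies 1·E° = 3×(-0.31) − 2×(-1.22) = +1.510.
E° = +1.510 / 1 = +1.510 V.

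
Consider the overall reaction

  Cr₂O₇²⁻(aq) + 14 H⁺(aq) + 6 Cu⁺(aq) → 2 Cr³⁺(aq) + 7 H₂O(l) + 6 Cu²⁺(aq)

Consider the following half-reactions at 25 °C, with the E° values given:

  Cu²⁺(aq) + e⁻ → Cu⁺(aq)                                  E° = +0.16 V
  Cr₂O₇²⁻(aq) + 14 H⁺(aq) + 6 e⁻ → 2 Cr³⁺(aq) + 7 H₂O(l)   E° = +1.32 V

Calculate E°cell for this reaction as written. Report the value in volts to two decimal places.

The Cr₂O₇²⁻/Cr³⁺ couple has the higher reduction potential, so it is the cathode; Cu²⁺/Cu⁺ is oxidised at the anode.
E°cell = E°(cathode) − E°(anode) = (+1.32) − (+0.16) = +1.16 V.

+1.16 V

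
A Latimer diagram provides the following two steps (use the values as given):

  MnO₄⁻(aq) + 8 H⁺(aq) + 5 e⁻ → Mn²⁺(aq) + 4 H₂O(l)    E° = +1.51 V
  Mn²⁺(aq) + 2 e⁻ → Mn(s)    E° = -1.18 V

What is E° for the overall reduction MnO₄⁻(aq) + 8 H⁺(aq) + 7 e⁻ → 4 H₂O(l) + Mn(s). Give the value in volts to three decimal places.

+0.741 V

Standard free energies of sequential steps add: ΔG°₃ = ΔG°₁ + ΔG°₂, so n₃E°₃ = n₁E°₁ + n₂E°₂.
E°₃ = (5×+1.51 + 2×-1.18) / 7 = (+5.190) / 7 = +0.741 V.
Simply averaging or adding the two E° values would be wrong; the electron-weighted sum is required.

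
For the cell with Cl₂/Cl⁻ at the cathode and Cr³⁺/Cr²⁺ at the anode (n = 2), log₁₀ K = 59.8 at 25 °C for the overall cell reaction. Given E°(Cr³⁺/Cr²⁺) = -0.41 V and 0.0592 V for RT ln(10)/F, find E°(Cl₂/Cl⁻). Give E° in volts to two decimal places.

E°cell = (0.0592/n)·log K = (0.0592/2)(59.8) = +1.770 V.
Since Cl₂/Cl⁻ is the cathode and Cr³⁺/Cr²⁺ the anode, E°cell = E°(Cl₂/Cl⁻) − E°(Cr³⁺/Cr²⁺).
So E°(Cl₂/Cl⁻) = E°cell + E°(Cr³⁺/Cr²⁺) = +1.770 + (-0.41) = +1.36 V.

+1.36 V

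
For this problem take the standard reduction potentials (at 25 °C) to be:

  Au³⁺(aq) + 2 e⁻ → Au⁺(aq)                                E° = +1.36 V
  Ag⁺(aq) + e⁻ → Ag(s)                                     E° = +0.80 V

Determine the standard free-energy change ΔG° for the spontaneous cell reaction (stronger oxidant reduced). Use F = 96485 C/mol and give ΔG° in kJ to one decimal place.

Au³⁺/Au⁺ (E° = +1.36 V) is the cathode; Ag⁺/Ag (E° = +0.80 V) is the anode, so E°cell = +0.56 V.
Balancing electrons gives n = 2 (lcm of 2 and 1).
ΔG° = −nFE° = −(2)(96485)(+0.56) = -108,063 J = -108.1 kJ.

-108.1 kJ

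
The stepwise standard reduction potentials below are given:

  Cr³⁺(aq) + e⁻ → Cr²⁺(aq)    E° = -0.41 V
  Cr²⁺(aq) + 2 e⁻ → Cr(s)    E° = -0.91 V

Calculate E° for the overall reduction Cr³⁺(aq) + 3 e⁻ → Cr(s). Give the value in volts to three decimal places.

Standard free energies of sequential steps add: ΔG°₃ = ΔG°₁ + ΔG°₂, so n₃E°₃ = n₁E°₁ + n₂E°₂.
E°₃ = (1×-0.41 + 2×-0.91) / 3 = (-2.230) / 3 = -0.743 V.

-0.743 V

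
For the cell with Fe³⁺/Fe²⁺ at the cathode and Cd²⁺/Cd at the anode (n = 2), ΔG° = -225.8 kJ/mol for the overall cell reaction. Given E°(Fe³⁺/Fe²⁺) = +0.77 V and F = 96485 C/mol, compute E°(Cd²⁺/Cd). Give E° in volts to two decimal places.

E°cell = −ΔG°/(nF) = −(-225.8×10³)/((2)(96485)) = +1.170 V.
Since Fe³⁺/Fe²⁺ is the cathode and Cd²⁺/Cd the anode, E°cell = E°(Fe³⁺/Fe²⁺) − E°(Cd²⁺/Cd).
So E°(Cd²⁺/Cd) = E°(Fe³⁺/Fe²⁺) − E°cell = (+0.77) − (+1.170) = -0.40 V.

-0.40 V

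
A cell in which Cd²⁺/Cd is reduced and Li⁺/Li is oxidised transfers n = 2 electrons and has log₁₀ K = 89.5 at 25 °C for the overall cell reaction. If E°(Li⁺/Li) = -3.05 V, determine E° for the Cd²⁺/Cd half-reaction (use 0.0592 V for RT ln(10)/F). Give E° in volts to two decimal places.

-0.40 V

E°cell = (0.0592/n)·log K = (0.0592/2)(89.5) = +2.649 V.
Since Cd²⁺/Cd is the cathode and Li⁺/Li the anode, E°cell = E°(Cd²⁺/Cd) − E°(Li⁺/Li).
So E°(Cd²⁺/Cd) = E°cell + E°(Li⁺/Li) = +2.649 + (-3.05) = -0.40 V.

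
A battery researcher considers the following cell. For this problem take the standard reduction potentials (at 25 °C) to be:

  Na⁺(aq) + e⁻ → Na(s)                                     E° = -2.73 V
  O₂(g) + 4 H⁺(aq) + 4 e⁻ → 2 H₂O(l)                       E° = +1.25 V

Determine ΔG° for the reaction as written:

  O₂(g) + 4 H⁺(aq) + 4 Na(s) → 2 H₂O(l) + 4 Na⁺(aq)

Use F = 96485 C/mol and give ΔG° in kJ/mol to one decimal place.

As written, O₂/H₂O is reduced (cathode) and Na⁺/Na is oxidised (anode), so E°cell = (+1.25) − (-2.73) = +3.98 V.
Balancing electrons gives n = 4.
ΔG° = −nFE° = −(4)(96485)(+3.98) = -1,536,041 J = -1536.0 kJ/mol.

-1536.0 kJ/mol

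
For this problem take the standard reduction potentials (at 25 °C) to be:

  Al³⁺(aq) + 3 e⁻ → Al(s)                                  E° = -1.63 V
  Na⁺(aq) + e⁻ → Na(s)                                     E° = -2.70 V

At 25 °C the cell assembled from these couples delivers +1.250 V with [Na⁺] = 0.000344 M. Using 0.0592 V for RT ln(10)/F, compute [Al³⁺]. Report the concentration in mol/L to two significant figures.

0.054 M

Al³⁺/Al is the cathode, Na⁺/Na the anode: E°cell = +1.07 V, n = 3.
Overall reaction: Al³⁺(aq) + 3 Na(s) → Al(s) + 3 Na⁺(aq); Q = [Na⁺]^3/[Al³⁺]^1.
From E = E° − (0.0592/n) log Q: log Q = (E° − E)·n/0.0592 = (+1.07 − (+1.250))·3/0.0592 = -9.1216.
So 1·log[Al³⁺] = 3·log(0.000344) − log Q = -10.3903 − (-9.1216) = -1.2687; [Al³⁺] = 10^(-1.2687) ≈ 0.054 M.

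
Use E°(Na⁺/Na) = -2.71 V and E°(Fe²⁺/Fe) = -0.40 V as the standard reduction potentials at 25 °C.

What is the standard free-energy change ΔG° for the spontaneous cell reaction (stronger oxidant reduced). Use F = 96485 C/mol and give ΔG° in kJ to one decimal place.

Fe²⁺/Fe (E° = -0.40 V) is the cathode; Na⁺/Na (E° = -2.71 V) is the anode, so E°cell = +2.31 V.
Balancing electrons gives n = 2 (lcm of 2 and 1).
ΔG° = −nFE° = −(2)(96485)(+2.31) = -445,761 J = -445.8 kJ.

-445.8 kJ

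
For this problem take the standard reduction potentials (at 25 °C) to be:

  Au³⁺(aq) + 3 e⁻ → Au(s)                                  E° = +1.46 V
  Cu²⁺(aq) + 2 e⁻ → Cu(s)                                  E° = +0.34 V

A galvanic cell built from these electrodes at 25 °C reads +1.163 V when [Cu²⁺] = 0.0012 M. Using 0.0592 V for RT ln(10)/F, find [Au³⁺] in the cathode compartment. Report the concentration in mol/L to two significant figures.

0.0063 M

Au³⁺/Au is the cathode, Cu²⁺/Cu the anode: E°cell = +1.12 V, n = 6.
Overall reaction: 2 Au³⁺(aq) + 3 Cu(s) → 2 Au(s) + 3 Cu²⁺(aq); Q = [Cu²⁺]^3/[Au³⁺]^2.
From E = E° − (0.0592/n) log Q: log Q = (E° − E)·n/0.0592 = (+1.12 − (+1.163))·6/0.0592 = -4.3581.
So 2·log[Au³⁺] = 3·log(0.0012) − log Q = -8.7625 − (-4.3581) = -4.4044; log[Au³⁺] = -4.4044 / 2 = -2.2022; [Au³⁺] = 10^(-2.2022) ≈ 0.0063 M.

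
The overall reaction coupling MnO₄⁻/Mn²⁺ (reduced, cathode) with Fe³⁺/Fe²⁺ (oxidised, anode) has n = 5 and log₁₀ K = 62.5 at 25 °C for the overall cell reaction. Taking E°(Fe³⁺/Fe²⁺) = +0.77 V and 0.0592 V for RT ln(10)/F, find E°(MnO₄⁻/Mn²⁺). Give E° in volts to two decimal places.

E°cell = (0.0592/n)·log K = (0.0592/5)(62.5) = +0.740 V.
Since MnO₄⁻/Mn²⁺ is the cathode and Fe³⁺/Fe²⁺ the anode, E°cell = E°(MnO₄⁻/Mn²⁺) − E°(Fe³⁺/Fe²⁺).
So E°(MnO₄⁻/Mn²⁺) = E°cell + E°(Fe³⁺/Fe²⁺) = +0.740 + (+0.77) = +1.51 V.

+1.51 V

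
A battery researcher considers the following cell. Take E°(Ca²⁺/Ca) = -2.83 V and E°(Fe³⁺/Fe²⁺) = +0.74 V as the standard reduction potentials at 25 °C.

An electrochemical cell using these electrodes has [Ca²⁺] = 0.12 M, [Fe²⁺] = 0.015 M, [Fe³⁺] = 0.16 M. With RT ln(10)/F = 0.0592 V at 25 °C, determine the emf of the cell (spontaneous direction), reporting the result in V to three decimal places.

+3.658 V

Fe³⁺/Fe²⁺ is the cathode (higher E°), Ca²⁺/Ca the anode: E°cell = +0.74 − (-2.83) = +3.57 V, n = 2.
Overall: 2 Fe³⁺(aq) + Ca(s) → 2 Fe²⁺(aq) + Ca²⁺(aq)
Q = [Fe²⁺]^2·[Ca²⁺] / ([Fe³⁺]^2); log Q = -2.977.
E = E° − (0.0592/n) log Q = +3.57 − (0.0592/2)(-2.977) = +3.658 V.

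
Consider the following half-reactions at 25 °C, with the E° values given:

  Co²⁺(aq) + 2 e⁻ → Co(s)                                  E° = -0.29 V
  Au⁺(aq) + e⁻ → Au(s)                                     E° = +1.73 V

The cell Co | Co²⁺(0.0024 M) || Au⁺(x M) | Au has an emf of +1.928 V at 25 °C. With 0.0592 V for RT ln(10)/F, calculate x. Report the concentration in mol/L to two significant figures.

0.0014 M

Au⁺/Au is the cathode, Co²⁺/Co the anode: E°cell = +2.02 V, n = 2.
Overall reaction: 2 Au⁺(aq) + Co(s) → 2 Au(s) + Co²⁺(aq); Q = [Co²⁺]^1/[Au⁺]^2.
From E = E° − (0.0592/n) log Q: log Q = (E° − E)·n/0.0592 = (+2.02 − (+1.928))·2/0.0592 = 3.1081.
So 2·log[Au⁺] = 1·log(0.0024) − log Q = -2.6198 − (3.1081) = -5.7279; log[Au⁺] = -5.7279 / 2 = -2.8639; [Au⁺] = 10^(-2.8639) ≈ 0.0014 M.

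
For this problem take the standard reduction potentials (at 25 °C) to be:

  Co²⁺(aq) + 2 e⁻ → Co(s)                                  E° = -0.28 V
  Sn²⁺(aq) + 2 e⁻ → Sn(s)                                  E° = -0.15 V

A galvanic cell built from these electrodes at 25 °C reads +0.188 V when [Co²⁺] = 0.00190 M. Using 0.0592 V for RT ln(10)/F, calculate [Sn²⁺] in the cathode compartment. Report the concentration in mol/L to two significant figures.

0.17 M

Sn²⁺/Sn is the cathode, Co²⁺/Co the anode: E°cell = +0.13 V, n = 2.
Overall reaction: Sn²⁺(aq) + Co(s) → Sn(s) + Co²⁺(aq); Q = [Co²⁺]^1/[Sn²⁺]^1.
From E = E° − (0.0592/n) log Q: log Q = (E° − E)·n/0.0592 = (+0.13 − (+0.188))·2/0.0592 = -1.9595.
So 1·log[Sn²⁺] = 1·log(0.0019) − log Q = -2.7212 − (-1.9595) = -0.7617; [Sn²⁺] = 10^(-0.7617) ≈ 0.17 M.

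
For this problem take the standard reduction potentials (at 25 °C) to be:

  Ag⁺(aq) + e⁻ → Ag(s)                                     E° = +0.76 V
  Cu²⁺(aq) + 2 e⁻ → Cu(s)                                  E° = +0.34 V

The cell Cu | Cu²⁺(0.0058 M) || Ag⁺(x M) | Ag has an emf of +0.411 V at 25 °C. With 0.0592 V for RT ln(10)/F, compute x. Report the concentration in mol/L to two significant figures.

0.054 M

Ag⁺/Ag is the cathode, Cu²⁺/Cu the anode: E°cell = +0.42 V, n = 2.
Overall reaction: 2 Ag⁺(aq) + Cu(s) → 2 Ag(s) + Cu²⁺(aq); Q = [Cu²⁺]^1/[Ag⁺]^2.
From E = E° − (0.0592/n) log Q: log Q = (E° − E)·n/0.0592 = (+0.42 − (+0.411))·2/0.0592 = 0.3041.
So 2·log[Ag⁺] = 1·log(0.0058) − log Q = -2.2366 − (0.3041) = -2.5407; log[Ag⁺] = -2.5407 / 2 = -1.2704; [Ag⁺] = 10^(-1.2704) ≈ 0.054 M.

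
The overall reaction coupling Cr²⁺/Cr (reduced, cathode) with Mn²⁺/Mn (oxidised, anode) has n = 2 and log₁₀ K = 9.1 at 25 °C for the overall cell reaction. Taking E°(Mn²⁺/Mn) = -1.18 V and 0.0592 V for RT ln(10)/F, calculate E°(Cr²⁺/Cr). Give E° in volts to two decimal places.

E°cell = (0.0592/n)·log K = (0.0592/2)(9.1) = +0.269 V.
Since Cr²⁺/Cr is the cathode and Mn²⁺/Mn the anode, E°cell = E°(Cr²⁺/Cr) − E°(Mn²⁺/Mn).
So E°(Cr²⁺/Cr) = E°cell + E°(Mn²⁺/Mn) = +0.269 + (-1.18) = -0.91 V.

-0.91 V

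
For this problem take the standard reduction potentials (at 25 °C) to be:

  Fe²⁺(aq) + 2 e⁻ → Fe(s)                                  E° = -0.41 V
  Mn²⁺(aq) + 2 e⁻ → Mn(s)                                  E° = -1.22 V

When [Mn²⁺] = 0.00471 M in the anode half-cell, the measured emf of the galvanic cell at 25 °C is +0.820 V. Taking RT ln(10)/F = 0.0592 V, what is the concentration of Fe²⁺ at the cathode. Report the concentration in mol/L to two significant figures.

0.010 M

Fe²⁺/Fe is the cathode, Mn²⁺/Mn the anode: E°cell = +0.81 V, n = 2.
Overall reaction: Fe²⁺(aq) + Mn(s) → Fe(s) + Mn²⁺(aq); Q = [Mn²⁺]^1/[Fe²⁺]^1.
From E = E° − (0.0592/n) log Q: log Q = (E° − E)·n/0.0592 = (+0.81 − (+0.820))·2/0.0592 = -0.3378.
So 1·log[Fe²⁺] = 1·log(0.00471) − log Q = -2.3270 − (-0.3378) = -1.9892; [Fe²⁺] = 10^(-1.9892) ≈ 0.010 M.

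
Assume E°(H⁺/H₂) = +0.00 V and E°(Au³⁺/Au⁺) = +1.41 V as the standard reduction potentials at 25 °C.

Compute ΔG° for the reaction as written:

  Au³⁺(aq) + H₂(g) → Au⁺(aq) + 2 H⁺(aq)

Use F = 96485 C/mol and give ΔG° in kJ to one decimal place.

-272.1 kJ

As written, Au³⁺/Au⁺ is reduced (cathode) and H⁺/H₂ is oxidised (anode), so E°cell = (+1.41) − (+0.00) = +1.41 V.
Balancing electrons gives n = 2.
ΔG° = −nFE° = −(2)(96485)(+1.41) = -272,088 J = -272.1 kJ.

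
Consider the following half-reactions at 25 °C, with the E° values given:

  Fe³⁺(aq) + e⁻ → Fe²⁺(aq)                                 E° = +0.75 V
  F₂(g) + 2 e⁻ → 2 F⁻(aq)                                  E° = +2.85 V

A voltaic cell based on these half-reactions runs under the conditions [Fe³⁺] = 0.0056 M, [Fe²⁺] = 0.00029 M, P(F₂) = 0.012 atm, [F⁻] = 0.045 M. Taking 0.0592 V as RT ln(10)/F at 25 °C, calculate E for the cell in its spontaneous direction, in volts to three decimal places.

+2.047 V

F₂/F⁻ is the cathode (higher E°), Fe³⁺/Fe²⁺ the anode: E°cell = +2.85 − (+0.75) = +2.10 V, n = 2.
Overall: F₂(g) + 2 Fe²⁺(aq) → 2 F⁻(aq) + 2 Fe³⁺(aq)
Q = [F⁻]^2·[Fe³⁺]^2 / (P(F₂)·[Fe²⁺]^2); log Q = 1.799.
E = E° − (0.0592/n) log Q = +2.10 − (0.0592/2)(1.799) = +2.047 V.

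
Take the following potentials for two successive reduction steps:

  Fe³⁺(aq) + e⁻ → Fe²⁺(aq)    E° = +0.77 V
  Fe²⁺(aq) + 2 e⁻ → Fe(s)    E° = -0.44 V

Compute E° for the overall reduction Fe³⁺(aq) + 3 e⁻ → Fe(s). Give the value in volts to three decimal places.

-0.037 V

Adding the free-energy changes (−nFE°) of the two steps gives −n₃FE°₃ = −n₁FE°₁ − n₂FE°₂.
E°₃ = (1×+0.77 + 2×-0.44) / 3 = (-0.110) / 3 = -0.037 V.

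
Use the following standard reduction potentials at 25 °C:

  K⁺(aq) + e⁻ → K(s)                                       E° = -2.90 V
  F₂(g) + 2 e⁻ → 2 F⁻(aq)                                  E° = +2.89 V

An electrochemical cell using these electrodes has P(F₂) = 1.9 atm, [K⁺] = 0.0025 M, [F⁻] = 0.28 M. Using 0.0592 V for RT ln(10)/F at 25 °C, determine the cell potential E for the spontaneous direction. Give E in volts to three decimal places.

F₂/F⁻ is the cathode (higher E°), K⁺/K the anode: E°cell = +2.89 − (-2.90) = +5.79 V, n = 2.
Overall: F₂(g) + 2 K(s) → 2 F⁻(aq) + 2 K⁺(aq)
Q = [F⁻]^2·[K⁺]^2 / (P(F₂)); log Q = -6.589.
E = E° − (0.0592/n) log Q = +5.79 − (0.0592/2)(-6.589) = +5.985 V.

+5.985 V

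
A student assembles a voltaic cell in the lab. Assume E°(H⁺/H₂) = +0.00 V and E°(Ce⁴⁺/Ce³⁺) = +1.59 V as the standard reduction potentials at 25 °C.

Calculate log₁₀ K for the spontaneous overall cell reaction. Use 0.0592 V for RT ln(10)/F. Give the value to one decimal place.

53.7

Cathode: Ce⁴⁺/Ce³⁺; anode: H⁺/H₂. E°cell = +1.59 V, n = 2.
log K = nE°cell / 0.0592 = (2)(+1.59) / 0.0592 = 53.7.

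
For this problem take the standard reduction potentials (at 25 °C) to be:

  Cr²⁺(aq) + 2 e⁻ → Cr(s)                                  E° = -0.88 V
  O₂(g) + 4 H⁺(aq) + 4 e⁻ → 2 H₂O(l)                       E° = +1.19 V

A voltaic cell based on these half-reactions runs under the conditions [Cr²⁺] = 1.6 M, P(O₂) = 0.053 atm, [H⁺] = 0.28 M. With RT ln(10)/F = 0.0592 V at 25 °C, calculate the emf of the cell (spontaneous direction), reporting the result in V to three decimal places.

+2.012 V

O₂/H₂O is the cathode (higher E°), Cr²⁺/Cr the anode: E°cell = +1.19 − (-0.88) = +2.07 V, n = 4.
Overall: O₂(g) + 4 H⁺(aq) + 2 Cr(s) → 2 H₂O(l) + 2 Cr²⁺(aq)
Q = [Cr²⁺]^2 / (P(O₂)·[H⁺]^4); log Q = 3.895.
E = E° − (0.0592/n) log Q = +2.07 − (0.0592/4)(3.895) = +2.012 V.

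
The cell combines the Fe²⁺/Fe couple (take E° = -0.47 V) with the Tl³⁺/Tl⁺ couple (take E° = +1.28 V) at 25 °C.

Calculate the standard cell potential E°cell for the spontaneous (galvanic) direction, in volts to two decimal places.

The Tl³⁺/Tl⁺ couple has the higher reduction potential, so it is the cathode; Fe²⁺/Fe is oxidised at the anode.
E°cell = E°(cathode) − E°(anode) = (+1.28) − (-0.47) = +1.75 V.

+1.75 V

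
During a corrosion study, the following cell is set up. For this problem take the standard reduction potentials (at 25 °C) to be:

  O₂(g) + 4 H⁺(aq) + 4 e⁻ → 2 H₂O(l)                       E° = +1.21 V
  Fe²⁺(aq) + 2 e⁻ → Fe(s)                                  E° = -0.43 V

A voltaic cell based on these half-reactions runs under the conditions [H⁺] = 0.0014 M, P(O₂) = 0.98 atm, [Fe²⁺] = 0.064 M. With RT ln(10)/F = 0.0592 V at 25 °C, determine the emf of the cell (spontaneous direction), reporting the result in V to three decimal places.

O₂/H₂O is the cathode (higher E°), Fe²⁺/Fe the anode: E°cell = +1.21 − (-0.43) = +1.64 V, n = 4.
Overall: O₂(g) + 4 H⁺(aq) + 2 Fe(s) → 2 H₂O(l) + 2 Fe²⁺(aq)
Q = [Fe²⁺]^2 / (P(O₂)·[H⁺]^4); log Q = 9.037.
E = E° − (0.0592/n) log Q = +1.64 − (0.0592/4)(9.037) = +1.506 V.

+1.506 V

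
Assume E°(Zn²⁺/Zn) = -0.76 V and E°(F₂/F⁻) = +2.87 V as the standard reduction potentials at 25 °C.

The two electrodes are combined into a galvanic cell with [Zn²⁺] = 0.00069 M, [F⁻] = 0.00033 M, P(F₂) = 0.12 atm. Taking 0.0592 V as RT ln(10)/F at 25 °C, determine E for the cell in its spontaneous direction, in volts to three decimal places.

F₂/F⁻ is the cathode (higher E°), Zn²⁺/Zn the anode: E°cell = +2.87 − (-0.76) = +3.63 V, n = 2.
Overall: F₂(g) + Zn(s) → 2 F⁻(aq) + Zn²⁺(aq)
Q = [F⁻]^2·[Zn²⁺] / (P(F₂)); log Q = -9.203.
E = E° − (0.0592/n) log Q = +3.63 − (0.0592/2)(-9.203) = +3.902 V.

+3.902 V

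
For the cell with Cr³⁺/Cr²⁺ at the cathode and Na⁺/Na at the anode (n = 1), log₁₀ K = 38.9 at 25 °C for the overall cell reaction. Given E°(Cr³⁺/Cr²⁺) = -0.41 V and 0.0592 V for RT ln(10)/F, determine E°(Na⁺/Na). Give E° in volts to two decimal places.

-2.71 V

E°cell = (0.0592/n)·log K = (0.0592/1)(38.9) = +2.303 V.
Since Cr³⁺/Cr²⁺ is the cathode and Na⁺/Na the anode, E°cell = E°(Cr³⁺/Cr²⁺) − E°(Na⁺/Na).
So E°(Na⁺/Na) = E°(Cr³⁺/Cr²⁺) − E°cell = (-0.41) − (+2.303) = -2.71 V.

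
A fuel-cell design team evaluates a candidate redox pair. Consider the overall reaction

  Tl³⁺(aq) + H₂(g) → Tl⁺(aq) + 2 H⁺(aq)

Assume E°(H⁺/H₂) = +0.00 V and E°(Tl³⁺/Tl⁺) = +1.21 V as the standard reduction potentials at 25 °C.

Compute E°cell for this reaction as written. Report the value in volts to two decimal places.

The Tl³⁺/Tl⁺ couple has the higher reduction potential, so it is the cathode; H⁺/H₂ is oxidised at the anode.
E°cell = E°(cathode) − E°(anode) = (+1.21) − (+0.00) = +1.21 V.

+1.21 V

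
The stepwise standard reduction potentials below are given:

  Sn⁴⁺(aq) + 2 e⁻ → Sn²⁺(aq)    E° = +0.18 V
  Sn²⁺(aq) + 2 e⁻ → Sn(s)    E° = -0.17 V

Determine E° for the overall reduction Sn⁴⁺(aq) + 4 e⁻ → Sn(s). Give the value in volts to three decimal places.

+0.005 V

Since ΔG° = −nFE° is additive over sequential reductions, n₃E°₃ = n₁E°₁ + n₂E°₂.
E°₃ = (2×+0.18 + 2×-0.17) / 4 = (+0.020) / 4 = +0.005 V.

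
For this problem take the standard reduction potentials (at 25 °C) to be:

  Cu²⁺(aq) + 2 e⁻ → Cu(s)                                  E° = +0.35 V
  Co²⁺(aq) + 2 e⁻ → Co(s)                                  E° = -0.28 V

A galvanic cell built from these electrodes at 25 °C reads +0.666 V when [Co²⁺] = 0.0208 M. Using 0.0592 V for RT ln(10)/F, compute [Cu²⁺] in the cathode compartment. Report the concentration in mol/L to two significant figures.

0.34 M

Cu²⁺/Cu is the cathode, Co²⁺/Co the anode: E°cell = +0.63 V, n = 2.
Overall reaction: Cu²⁺(aq) + Co(s) → Cu(s) + Co²⁺(aq); Q = [Co²⁺]^1/[Cu²⁺]^1.
From E = E° − (0.0592/n) log Q: log Q = (E° − E)·n/0.0592 = (+0.63 − (+0.666))·2/0.0592 = -1.2162.
So 1·log[Cu²⁺] = 1·log(0.0208) − log Q = -1.6819 − (-1.2162) = -0.4657; [Cu²⁺] = 10^(-0.4657) ≈ 0.34 M.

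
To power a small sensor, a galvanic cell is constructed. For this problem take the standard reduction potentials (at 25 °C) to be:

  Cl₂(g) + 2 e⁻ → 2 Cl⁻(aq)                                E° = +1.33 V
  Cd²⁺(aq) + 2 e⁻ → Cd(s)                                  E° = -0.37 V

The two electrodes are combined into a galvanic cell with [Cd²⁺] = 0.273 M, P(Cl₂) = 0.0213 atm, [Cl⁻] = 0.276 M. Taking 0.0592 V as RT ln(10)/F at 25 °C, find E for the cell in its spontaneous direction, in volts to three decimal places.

Cl₂/Cl⁻ is the cathode (higher E°), Cd²⁺/Cd the anode: E°cell = +1.33 − (-0.37) = +1.70 V, n = 2.
Overall: Cl₂(g) + Cd(s) → 2 Cl⁻(aq) + Cd²⁺(aq)
Q = [Cl⁻]^2·[Cd²⁺] / (P(Cl₂)); log Q = -0.010.
E = E° − (0.0592/n) log Q = +1.70 − (0.0592/2)(-0.010) = +1.700 V.

+1.700 V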